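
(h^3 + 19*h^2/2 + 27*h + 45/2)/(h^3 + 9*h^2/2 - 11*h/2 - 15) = (h + 3)/(h - 2)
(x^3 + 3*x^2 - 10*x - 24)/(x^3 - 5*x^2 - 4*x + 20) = (x^2 + x - 12)/(x^2 - 7*x + 10)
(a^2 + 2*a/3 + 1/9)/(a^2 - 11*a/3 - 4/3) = (a + 1/3)/(a - 4)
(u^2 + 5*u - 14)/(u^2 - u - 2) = (u + 7)/(u + 1)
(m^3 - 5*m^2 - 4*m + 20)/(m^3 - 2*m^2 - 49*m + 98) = (m^2 - 3*m - 10)/(m^2 - 49)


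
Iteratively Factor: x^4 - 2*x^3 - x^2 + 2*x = (x)*(x^3 - 2*x^2 - x + 2) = x*(x - 2)*(x^2 - 1) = x*(x - 2)*(x - 1)*(x + 1)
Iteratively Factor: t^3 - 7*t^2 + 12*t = (t)*(t^2 - 7*t + 12) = t*(t - 4)*(t - 3)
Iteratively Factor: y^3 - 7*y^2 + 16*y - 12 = (y - 2)*(y^2 - 5*y + 6) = (y - 3)*(y - 2)*(y - 2)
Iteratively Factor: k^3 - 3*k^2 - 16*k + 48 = (k - 4)*(k^2 + k - 12) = (k - 4)*(k - 3)*(k + 4)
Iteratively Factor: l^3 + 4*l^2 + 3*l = (l + 1)*(l^2 + 3*l) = (l + 1)*(l + 3)*(l)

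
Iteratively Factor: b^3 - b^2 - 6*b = (b)*(b^2 - b - 6) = b*(b - 3)*(b + 2)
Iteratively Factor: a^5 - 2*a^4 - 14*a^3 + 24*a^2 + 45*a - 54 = (a - 1)*(a^4 - a^3 - 15*a^2 + 9*a + 54) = (a - 1)*(a + 2)*(a^3 - 3*a^2 - 9*a + 27) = (a - 1)*(a + 2)*(a + 3)*(a^2 - 6*a + 9) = (a - 3)*(a - 1)*(a + 2)*(a + 3)*(a - 3)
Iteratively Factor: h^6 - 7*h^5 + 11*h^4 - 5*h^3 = (h)*(h^5 - 7*h^4 + 11*h^3 - 5*h^2) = h*(h - 5)*(h^4 - 2*h^3 + h^2) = h^2*(h - 5)*(h^3 - 2*h^2 + h) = h^2*(h - 5)*(h - 1)*(h^2 - h) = h^2*(h - 5)*(h - 1)^2*(h)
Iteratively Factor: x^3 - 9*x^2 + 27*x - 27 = (x - 3)*(x^2 - 6*x + 9) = (x - 3)^2*(x - 3)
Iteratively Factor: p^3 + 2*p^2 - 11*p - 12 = (p - 3)*(p^2 + 5*p + 4) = (p - 3)*(p + 4)*(p + 1)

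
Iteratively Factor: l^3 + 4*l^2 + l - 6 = (l + 2)*(l^2 + 2*l - 3) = (l - 1)*(l + 2)*(l + 3)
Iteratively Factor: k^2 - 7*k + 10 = (k - 5)*(k - 2)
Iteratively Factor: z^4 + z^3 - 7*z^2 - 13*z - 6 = (z + 1)*(z^3 - 7*z - 6) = (z + 1)^2*(z^2 - z - 6) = (z + 1)^2*(z + 2)*(z - 3)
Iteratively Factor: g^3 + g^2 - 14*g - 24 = (g + 3)*(g^2 - 2*g - 8) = (g + 2)*(g + 3)*(g - 4)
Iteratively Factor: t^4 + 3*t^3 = (t)*(t^3 + 3*t^2) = t*(t + 3)*(t^2) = t^2*(t + 3)*(t)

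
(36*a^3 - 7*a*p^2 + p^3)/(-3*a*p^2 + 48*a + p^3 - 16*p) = (-12*a^2 - 4*a*p + p^2)/(p^2 - 16)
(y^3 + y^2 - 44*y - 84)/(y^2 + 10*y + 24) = (y^2 - 5*y - 14)/(y + 4)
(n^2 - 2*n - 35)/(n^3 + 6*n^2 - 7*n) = (n^2 - 2*n - 35)/(n*(n^2 + 6*n - 7))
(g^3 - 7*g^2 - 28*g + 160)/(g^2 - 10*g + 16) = (g^2 + g - 20)/(g - 2)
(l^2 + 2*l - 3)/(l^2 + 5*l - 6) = (l + 3)/(l + 6)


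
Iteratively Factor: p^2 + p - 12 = (p - 3)*(p + 4)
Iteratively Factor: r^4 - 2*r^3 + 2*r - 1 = (r - 1)*(r^3 - r^2 - r + 1) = (r - 1)^2*(r^2 - 1) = (r - 1)^2*(r + 1)*(r - 1)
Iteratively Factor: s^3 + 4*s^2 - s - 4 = (s - 1)*(s^2 + 5*s + 4) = (s - 1)*(s + 1)*(s + 4)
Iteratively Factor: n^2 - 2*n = (n)*(n - 2)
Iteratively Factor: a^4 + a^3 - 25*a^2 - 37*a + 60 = (a - 1)*(a^3 + 2*a^2 - 23*a - 60) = (a - 1)*(a + 3)*(a^2 - a - 20) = (a - 1)*(a + 3)*(a + 4)*(a - 5)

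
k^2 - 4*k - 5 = (k - 5)*(k + 1)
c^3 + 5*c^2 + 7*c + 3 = (c + 1)^2*(c + 3)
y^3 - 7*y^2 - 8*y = y*(y - 8)*(y + 1)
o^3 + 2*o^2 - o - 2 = (o - 1)*(o + 1)*(o + 2)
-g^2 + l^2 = (-g + l)*(g + l)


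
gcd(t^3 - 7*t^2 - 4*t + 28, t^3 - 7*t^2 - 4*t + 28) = t^3 - 7*t^2 - 4*t + 28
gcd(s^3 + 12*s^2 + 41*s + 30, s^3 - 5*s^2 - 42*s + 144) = s + 6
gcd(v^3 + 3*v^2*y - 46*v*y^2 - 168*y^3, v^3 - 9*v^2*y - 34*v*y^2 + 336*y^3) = -v^2 + v*y + 42*y^2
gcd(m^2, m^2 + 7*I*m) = m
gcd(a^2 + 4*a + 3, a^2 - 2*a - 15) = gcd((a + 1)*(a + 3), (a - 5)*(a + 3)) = a + 3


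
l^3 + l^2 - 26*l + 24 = (l - 4)*(l - 1)*(l + 6)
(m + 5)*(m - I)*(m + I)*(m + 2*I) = m^4 + 5*m^3 + 2*I*m^3 + m^2 + 10*I*m^2 + 5*m + 2*I*m + 10*I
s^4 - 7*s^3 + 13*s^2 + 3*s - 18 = (s - 3)^2*(s - 2)*(s + 1)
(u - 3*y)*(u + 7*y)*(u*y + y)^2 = u^4*y^2 + 4*u^3*y^3 + 2*u^3*y^2 - 21*u^2*y^4 + 8*u^2*y^3 + u^2*y^2 - 42*u*y^4 + 4*u*y^3 - 21*y^4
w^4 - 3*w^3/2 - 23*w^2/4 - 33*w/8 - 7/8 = (w - 7/2)*(w + 1/2)^2*(w + 1)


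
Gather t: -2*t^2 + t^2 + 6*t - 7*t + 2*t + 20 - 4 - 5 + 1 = -t^2 + t + 12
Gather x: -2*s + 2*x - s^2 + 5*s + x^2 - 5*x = -s^2 + 3*s + x^2 - 3*x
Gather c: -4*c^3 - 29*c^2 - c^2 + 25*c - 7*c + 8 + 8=-4*c^3 - 30*c^2 + 18*c + 16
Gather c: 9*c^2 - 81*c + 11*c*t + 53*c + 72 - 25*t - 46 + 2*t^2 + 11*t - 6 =9*c^2 + c*(11*t - 28) + 2*t^2 - 14*t + 20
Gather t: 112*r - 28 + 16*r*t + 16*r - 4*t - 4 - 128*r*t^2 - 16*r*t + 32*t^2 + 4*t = 128*r + t^2*(32 - 128*r) - 32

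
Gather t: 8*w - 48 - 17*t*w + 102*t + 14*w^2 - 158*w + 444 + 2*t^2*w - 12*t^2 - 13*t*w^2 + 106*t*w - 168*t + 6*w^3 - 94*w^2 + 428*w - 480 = t^2*(2*w - 12) + t*(-13*w^2 + 89*w - 66) + 6*w^3 - 80*w^2 + 278*w - 84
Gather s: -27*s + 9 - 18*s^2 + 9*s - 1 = -18*s^2 - 18*s + 8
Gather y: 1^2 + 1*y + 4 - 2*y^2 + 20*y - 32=-2*y^2 + 21*y - 27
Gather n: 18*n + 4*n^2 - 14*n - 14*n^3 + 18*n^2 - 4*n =-14*n^3 + 22*n^2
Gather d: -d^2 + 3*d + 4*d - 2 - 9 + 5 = -d^2 + 7*d - 6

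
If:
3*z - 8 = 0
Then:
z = 8/3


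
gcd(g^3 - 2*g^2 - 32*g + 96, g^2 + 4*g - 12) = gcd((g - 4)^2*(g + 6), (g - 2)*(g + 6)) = g + 6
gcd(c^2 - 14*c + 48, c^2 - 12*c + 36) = c - 6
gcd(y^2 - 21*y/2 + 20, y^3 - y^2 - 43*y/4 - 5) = 1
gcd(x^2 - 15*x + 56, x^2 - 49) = x - 7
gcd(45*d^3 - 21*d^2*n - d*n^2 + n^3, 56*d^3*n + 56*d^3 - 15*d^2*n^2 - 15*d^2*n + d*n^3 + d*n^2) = 1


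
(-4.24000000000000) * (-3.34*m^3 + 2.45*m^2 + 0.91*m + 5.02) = 14.1616*m^3 - 10.388*m^2 - 3.8584*m - 21.2848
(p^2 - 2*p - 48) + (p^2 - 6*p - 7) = 2*p^2 - 8*p - 55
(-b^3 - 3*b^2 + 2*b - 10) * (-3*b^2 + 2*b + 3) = 3*b^5 + 7*b^4 - 15*b^3 + 25*b^2 - 14*b - 30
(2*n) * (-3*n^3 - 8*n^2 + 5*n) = -6*n^4 - 16*n^3 + 10*n^2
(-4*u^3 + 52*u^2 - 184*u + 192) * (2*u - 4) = -8*u^4 + 120*u^3 - 576*u^2 + 1120*u - 768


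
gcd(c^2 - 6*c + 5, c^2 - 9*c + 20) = c - 5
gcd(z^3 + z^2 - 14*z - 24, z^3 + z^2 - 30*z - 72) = z + 3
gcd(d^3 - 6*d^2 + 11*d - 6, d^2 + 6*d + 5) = 1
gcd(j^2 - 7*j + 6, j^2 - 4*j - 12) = j - 6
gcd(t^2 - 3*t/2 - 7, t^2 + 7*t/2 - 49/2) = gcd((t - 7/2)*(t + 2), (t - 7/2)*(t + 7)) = t - 7/2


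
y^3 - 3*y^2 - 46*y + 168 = (y - 6)*(y - 4)*(y + 7)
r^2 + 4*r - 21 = (r - 3)*(r + 7)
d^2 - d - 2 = (d - 2)*(d + 1)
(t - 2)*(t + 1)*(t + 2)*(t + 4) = t^4 + 5*t^3 - 20*t - 16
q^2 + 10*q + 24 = (q + 4)*(q + 6)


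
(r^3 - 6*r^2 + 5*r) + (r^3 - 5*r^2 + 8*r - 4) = 2*r^3 - 11*r^2 + 13*r - 4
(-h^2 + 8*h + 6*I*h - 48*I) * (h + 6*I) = -h^3 + 8*h^2 - 36*h + 288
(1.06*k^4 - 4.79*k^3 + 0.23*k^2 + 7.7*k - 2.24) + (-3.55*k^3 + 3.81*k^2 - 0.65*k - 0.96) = 1.06*k^4 - 8.34*k^3 + 4.04*k^2 + 7.05*k - 3.2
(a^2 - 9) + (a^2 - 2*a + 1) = 2*a^2 - 2*a - 8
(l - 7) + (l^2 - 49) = l^2 + l - 56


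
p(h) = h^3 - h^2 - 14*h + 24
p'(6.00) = 82.00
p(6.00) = 120.00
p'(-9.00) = 247.00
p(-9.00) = -660.00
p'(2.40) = -1.52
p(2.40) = -1.54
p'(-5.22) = 78.19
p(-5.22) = -72.41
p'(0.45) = -14.29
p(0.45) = 17.59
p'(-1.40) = -5.32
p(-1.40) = 38.90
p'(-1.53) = -3.92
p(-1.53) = 39.50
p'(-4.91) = 68.14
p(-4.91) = -49.74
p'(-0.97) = -9.24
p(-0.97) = 35.73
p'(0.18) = -14.26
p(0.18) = 21.45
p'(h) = 3*h^2 - 2*h - 14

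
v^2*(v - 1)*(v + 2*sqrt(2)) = v^4 - v^3 + 2*sqrt(2)*v^3 - 2*sqrt(2)*v^2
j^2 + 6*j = j*(j + 6)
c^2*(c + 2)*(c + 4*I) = c^4 + 2*c^3 + 4*I*c^3 + 8*I*c^2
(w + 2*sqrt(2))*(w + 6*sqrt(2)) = w^2 + 8*sqrt(2)*w + 24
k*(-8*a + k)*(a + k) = -8*a^2*k - 7*a*k^2 + k^3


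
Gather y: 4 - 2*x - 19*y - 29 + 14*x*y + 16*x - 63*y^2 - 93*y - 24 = 14*x - 63*y^2 + y*(14*x - 112) - 49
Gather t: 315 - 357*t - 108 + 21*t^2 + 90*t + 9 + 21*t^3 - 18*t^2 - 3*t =21*t^3 + 3*t^2 - 270*t + 216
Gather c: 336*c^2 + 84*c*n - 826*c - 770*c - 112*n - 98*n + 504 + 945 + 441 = 336*c^2 + c*(84*n - 1596) - 210*n + 1890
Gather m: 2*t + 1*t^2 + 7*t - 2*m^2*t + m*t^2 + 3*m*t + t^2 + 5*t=-2*m^2*t + m*(t^2 + 3*t) + 2*t^2 + 14*t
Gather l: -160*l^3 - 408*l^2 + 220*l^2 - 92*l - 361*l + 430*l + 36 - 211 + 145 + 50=-160*l^3 - 188*l^2 - 23*l + 20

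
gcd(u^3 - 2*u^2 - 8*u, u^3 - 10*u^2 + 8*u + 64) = u^2 - 2*u - 8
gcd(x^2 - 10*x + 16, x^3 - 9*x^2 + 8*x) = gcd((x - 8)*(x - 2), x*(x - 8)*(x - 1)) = x - 8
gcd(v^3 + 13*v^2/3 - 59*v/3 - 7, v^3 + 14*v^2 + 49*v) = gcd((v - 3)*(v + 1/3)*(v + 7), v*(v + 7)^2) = v + 7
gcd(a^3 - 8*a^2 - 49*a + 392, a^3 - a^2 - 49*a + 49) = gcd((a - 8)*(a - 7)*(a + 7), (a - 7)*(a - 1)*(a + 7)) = a^2 - 49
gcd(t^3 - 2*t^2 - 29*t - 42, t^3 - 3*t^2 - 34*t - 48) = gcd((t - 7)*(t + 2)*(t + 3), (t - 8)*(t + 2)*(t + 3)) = t^2 + 5*t + 6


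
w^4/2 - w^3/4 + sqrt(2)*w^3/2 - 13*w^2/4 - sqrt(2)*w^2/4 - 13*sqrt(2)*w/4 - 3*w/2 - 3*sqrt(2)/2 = (w/2 + sqrt(2)/2)*(w - 3)*(w + 1/2)*(w + 2)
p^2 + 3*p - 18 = (p - 3)*(p + 6)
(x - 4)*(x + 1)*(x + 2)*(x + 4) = x^4 + 3*x^3 - 14*x^2 - 48*x - 32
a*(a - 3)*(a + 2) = a^3 - a^2 - 6*a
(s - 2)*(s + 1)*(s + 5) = s^3 + 4*s^2 - 7*s - 10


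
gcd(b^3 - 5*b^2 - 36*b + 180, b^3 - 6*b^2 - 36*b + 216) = b^2 - 36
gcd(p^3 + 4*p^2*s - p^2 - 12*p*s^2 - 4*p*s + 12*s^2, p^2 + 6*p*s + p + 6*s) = p + 6*s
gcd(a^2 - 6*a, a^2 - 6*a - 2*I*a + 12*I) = a - 6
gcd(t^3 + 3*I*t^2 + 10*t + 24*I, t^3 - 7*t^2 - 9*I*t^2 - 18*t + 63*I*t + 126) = t - 3*I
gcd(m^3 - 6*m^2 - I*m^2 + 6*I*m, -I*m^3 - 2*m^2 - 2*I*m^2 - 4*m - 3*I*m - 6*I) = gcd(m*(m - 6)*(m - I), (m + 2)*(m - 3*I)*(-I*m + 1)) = 1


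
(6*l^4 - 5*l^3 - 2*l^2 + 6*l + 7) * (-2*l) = -12*l^5 + 10*l^4 + 4*l^3 - 12*l^2 - 14*l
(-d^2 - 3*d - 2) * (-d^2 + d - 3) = d^4 + 2*d^3 + 2*d^2 + 7*d + 6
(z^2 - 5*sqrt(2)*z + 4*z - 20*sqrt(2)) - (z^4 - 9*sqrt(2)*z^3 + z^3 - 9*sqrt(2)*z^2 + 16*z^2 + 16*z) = -z^4 - z^3 + 9*sqrt(2)*z^3 - 15*z^2 + 9*sqrt(2)*z^2 - 12*z - 5*sqrt(2)*z - 20*sqrt(2)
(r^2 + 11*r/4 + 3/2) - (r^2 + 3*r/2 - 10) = 5*r/4 + 23/2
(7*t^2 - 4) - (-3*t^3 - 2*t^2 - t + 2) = 3*t^3 + 9*t^2 + t - 6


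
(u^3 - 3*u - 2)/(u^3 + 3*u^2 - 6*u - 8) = (u + 1)/(u + 4)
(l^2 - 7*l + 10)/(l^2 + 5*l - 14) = (l - 5)/(l + 7)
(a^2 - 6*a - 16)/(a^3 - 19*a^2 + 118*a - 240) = (a + 2)/(a^2 - 11*a + 30)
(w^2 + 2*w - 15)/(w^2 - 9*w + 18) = (w + 5)/(w - 6)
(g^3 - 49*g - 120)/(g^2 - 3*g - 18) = (g^2 - 3*g - 40)/(g - 6)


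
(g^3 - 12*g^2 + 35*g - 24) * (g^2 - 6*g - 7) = g^5 - 18*g^4 + 100*g^3 - 150*g^2 - 101*g + 168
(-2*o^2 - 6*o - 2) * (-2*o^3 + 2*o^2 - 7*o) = 4*o^5 + 8*o^4 + 6*o^3 + 38*o^2 + 14*o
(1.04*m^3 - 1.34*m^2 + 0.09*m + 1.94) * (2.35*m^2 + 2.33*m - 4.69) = 2.444*m^5 - 0.7258*m^4 - 7.7883*m^3 + 11.0533*m^2 + 4.0981*m - 9.0986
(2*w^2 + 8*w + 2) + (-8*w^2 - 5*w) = -6*w^2 + 3*w + 2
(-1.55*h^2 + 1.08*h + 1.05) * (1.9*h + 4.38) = -2.945*h^3 - 4.737*h^2 + 6.7254*h + 4.599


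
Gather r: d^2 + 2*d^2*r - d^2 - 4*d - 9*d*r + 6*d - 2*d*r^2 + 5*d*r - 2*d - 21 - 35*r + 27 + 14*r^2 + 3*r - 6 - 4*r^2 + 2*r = r^2*(10 - 2*d) + r*(2*d^2 - 4*d - 30)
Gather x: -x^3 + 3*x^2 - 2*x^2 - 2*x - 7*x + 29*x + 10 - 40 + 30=-x^3 + x^2 + 20*x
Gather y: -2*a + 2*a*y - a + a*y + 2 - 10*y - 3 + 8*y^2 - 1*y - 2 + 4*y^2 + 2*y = -3*a + 12*y^2 + y*(3*a - 9) - 3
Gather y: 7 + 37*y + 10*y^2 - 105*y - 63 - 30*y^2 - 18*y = -20*y^2 - 86*y - 56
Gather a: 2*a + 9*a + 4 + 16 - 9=11*a + 11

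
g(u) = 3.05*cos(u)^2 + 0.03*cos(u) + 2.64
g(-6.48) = 5.60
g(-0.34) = 5.38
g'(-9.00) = -2.28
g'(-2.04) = -2.43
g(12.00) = 4.84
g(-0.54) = 4.91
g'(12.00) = 2.78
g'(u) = -6.1*sin(u)*cos(u) - 0.03*sin(u)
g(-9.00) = 5.14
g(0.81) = 4.11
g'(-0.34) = 1.93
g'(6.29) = -0.04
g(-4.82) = 2.68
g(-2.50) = 4.57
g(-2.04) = 3.25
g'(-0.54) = 2.71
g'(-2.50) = -2.91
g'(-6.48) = 1.18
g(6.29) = 5.72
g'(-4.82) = -0.68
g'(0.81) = -3.07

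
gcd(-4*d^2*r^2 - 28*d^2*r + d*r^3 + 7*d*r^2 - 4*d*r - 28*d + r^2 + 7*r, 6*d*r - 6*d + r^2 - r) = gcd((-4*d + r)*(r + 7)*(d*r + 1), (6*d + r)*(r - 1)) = 1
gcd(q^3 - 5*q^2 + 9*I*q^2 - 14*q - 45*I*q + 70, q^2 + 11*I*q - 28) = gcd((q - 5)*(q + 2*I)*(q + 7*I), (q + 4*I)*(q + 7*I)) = q + 7*I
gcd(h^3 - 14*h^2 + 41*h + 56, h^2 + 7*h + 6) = h + 1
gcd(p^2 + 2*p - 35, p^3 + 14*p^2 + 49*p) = p + 7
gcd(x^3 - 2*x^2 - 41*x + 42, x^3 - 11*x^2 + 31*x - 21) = x^2 - 8*x + 7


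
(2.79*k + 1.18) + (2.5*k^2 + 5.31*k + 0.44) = 2.5*k^2 + 8.1*k + 1.62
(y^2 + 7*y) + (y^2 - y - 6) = 2*y^2 + 6*y - 6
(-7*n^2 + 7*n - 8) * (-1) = 7*n^2 - 7*n + 8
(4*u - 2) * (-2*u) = -8*u^2 + 4*u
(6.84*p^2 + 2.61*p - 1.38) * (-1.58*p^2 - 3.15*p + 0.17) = -10.8072*p^4 - 25.6698*p^3 - 4.8783*p^2 + 4.7907*p - 0.2346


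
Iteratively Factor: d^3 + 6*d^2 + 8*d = (d + 2)*(d^2 + 4*d) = d*(d + 2)*(d + 4)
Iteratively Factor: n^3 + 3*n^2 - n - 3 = (n + 1)*(n^2 + 2*n - 3) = (n - 1)*(n + 1)*(n + 3)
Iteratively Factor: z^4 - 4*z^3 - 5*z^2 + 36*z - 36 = (z - 3)*(z^3 - z^2 - 8*z + 12) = (z - 3)*(z + 3)*(z^2 - 4*z + 4) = (z - 3)*(z - 2)*(z + 3)*(z - 2)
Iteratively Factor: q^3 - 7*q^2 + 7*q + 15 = (q - 3)*(q^2 - 4*q - 5) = (q - 3)*(q + 1)*(q - 5)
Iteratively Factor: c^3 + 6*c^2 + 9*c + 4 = (c + 1)*(c^2 + 5*c + 4) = (c + 1)*(c + 4)*(c + 1)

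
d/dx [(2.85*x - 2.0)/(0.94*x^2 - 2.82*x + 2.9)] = (-2.679*x^2 + 3.76*x + 2.625)/(0.8836*x^4 - 5.3016*x^3 + 13.4044*x^2 - 16.356*x + 8.41)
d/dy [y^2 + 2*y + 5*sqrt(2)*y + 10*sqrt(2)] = 2*y + 2 + 5*sqrt(2)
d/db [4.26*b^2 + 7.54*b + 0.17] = 8.52*b + 7.54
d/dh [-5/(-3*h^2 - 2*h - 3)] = 10*(-3*h - 1)/(3*h^2 + 2*h + 3)^2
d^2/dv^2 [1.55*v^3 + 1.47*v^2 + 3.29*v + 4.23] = 9.3*v + 2.94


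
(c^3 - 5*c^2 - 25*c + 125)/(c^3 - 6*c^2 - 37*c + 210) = (c^2 - 25)/(c^2 - c - 42)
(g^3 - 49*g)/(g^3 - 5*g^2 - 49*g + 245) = g/(g - 5)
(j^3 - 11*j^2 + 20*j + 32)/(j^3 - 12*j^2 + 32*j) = (j + 1)/j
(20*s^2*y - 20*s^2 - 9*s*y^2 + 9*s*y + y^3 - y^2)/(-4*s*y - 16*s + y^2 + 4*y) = (-5*s*y + 5*s + y^2 - y)/(y + 4)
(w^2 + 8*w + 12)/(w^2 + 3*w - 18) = (w + 2)/(w - 3)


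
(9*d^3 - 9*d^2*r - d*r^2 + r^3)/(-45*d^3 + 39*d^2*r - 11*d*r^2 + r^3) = (-3*d^2 + 2*d*r + r^2)/(15*d^2 - 8*d*r + r^2)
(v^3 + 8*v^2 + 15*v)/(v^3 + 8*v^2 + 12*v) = (v^2 + 8*v + 15)/(v^2 + 8*v + 12)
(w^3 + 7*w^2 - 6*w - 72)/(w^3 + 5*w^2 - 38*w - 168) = (w^2 + 3*w - 18)/(w^2 + w - 42)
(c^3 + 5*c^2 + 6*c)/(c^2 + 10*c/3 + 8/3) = 3*c*(c + 3)/(3*c + 4)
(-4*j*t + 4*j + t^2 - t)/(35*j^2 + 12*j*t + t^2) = (-4*j*t + 4*j + t^2 - t)/(35*j^2 + 12*j*t + t^2)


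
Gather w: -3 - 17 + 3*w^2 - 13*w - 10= 3*w^2 - 13*w - 30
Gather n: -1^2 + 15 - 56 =-42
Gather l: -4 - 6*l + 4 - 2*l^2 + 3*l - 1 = -2*l^2 - 3*l - 1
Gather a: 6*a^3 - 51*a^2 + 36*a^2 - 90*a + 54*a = 6*a^3 - 15*a^2 - 36*a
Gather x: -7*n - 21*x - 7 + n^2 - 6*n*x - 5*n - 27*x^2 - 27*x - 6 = n^2 - 12*n - 27*x^2 + x*(-6*n - 48) - 13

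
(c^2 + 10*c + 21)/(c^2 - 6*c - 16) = (c^2 + 10*c + 21)/(c^2 - 6*c - 16)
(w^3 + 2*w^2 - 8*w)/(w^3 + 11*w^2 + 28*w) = (w - 2)/(w + 7)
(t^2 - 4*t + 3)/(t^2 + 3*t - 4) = (t - 3)/(t + 4)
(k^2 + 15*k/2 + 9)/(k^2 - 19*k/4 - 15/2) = 2*(2*k^2 + 15*k + 18)/(4*k^2 - 19*k - 30)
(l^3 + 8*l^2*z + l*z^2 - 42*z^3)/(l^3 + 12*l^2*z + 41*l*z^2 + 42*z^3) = (l - 2*z)/(l + 2*z)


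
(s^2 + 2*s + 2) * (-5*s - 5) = -5*s^3 - 15*s^2 - 20*s - 10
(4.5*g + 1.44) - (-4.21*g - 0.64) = 8.71*g + 2.08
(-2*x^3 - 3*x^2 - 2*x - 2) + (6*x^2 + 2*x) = -2*x^3 + 3*x^2 - 2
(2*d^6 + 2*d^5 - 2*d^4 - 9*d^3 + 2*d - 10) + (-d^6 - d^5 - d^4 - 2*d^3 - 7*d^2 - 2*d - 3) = d^6 + d^5 - 3*d^4 - 11*d^3 - 7*d^2 - 13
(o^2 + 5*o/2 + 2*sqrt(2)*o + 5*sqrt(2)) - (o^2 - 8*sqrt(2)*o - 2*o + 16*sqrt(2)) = 9*o/2 + 10*sqrt(2)*o - 11*sqrt(2)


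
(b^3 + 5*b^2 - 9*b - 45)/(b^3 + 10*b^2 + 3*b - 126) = (b^2 + 8*b + 15)/(b^2 + 13*b + 42)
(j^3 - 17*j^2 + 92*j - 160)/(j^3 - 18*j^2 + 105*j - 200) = (j - 4)/(j - 5)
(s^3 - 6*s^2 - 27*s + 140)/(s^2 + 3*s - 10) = (s^2 - 11*s + 28)/(s - 2)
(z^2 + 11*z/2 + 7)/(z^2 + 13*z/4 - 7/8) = 4*(z + 2)/(4*z - 1)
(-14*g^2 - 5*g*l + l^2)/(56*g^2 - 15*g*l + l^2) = (-2*g - l)/(8*g - l)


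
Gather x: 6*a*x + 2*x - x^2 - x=-x^2 + x*(6*a + 1)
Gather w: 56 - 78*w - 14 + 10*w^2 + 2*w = 10*w^2 - 76*w + 42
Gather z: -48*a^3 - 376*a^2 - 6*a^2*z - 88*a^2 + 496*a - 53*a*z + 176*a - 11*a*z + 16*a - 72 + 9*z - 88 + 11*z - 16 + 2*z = -48*a^3 - 464*a^2 + 688*a + z*(-6*a^2 - 64*a + 22) - 176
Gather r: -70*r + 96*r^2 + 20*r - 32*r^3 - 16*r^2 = -32*r^3 + 80*r^2 - 50*r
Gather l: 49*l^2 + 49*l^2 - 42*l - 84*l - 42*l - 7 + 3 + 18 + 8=98*l^2 - 168*l + 22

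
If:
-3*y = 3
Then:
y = -1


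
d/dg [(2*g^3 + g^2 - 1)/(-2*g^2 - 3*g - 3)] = (-4*g^4 - 12*g^3 - 21*g^2 - 10*g - 3)/(4*g^4 + 12*g^3 + 21*g^2 + 18*g + 9)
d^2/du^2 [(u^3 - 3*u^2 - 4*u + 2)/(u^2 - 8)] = 4*(2*u^3 - 33*u^2 + 48*u - 88)/(u^6 - 24*u^4 + 192*u^2 - 512)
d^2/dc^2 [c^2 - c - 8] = 2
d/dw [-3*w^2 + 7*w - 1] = 7 - 6*w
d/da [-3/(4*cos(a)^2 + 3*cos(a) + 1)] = -3*(8*cos(a) + 3)*sin(a)/(4*cos(a)^2 + 3*cos(a) + 1)^2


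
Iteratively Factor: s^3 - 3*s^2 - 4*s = (s - 4)*(s^2 + s) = (s - 4)*(s + 1)*(s)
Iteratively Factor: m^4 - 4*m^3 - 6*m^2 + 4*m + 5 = (m - 1)*(m^3 - 3*m^2 - 9*m - 5) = (m - 1)*(m + 1)*(m^2 - 4*m - 5) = (m - 1)*(m + 1)^2*(m - 5)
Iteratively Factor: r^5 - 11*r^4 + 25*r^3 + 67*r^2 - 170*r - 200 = (r - 5)*(r^4 - 6*r^3 - 5*r^2 + 42*r + 40) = (r - 5)*(r + 2)*(r^3 - 8*r^2 + 11*r + 20) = (r - 5)*(r + 1)*(r + 2)*(r^2 - 9*r + 20) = (r - 5)^2*(r + 1)*(r + 2)*(r - 4)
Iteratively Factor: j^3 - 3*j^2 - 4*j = (j)*(j^2 - 3*j - 4) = j*(j + 1)*(j - 4)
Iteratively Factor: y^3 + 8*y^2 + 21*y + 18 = (y + 3)*(y^2 + 5*y + 6) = (y + 2)*(y + 3)*(y + 3)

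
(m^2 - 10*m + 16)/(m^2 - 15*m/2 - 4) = 2*(m - 2)/(2*m + 1)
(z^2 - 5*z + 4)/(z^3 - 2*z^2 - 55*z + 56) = (z - 4)/(z^2 - z - 56)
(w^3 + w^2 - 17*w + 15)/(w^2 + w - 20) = (w^2 - 4*w + 3)/(w - 4)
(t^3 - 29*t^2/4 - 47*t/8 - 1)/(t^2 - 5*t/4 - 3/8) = (2*t^2 - 15*t - 8)/(2*t - 3)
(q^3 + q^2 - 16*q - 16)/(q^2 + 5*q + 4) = q - 4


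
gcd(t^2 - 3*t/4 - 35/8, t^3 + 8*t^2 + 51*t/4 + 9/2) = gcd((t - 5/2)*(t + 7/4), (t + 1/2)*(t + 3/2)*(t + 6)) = 1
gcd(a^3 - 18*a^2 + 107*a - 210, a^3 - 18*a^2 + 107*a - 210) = a^3 - 18*a^2 + 107*a - 210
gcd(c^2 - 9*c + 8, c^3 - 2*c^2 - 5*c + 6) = c - 1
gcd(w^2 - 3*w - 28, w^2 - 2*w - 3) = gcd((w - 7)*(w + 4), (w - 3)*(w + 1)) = 1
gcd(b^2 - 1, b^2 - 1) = b^2 - 1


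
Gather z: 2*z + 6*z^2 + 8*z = 6*z^2 + 10*z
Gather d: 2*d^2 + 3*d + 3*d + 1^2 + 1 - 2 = 2*d^2 + 6*d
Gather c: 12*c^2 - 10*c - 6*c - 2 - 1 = 12*c^2 - 16*c - 3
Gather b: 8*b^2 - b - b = 8*b^2 - 2*b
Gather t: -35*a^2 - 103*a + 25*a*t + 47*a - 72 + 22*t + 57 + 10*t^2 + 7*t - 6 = -35*a^2 - 56*a + 10*t^2 + t*(25*a + 29) - 21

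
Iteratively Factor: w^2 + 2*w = (w)*(w + 2)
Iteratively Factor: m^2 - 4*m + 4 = (m - 2)*(m - 2)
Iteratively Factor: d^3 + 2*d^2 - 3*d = (d)*(d^2 + 2*d - 3) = d*(d - 1)*(d + 3)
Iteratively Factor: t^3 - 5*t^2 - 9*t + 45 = (t + 3)*(t^2 - 8*t + 15) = (t - 5)*(t + 3)*(t - 3)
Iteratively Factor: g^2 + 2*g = (g + 2)*(g)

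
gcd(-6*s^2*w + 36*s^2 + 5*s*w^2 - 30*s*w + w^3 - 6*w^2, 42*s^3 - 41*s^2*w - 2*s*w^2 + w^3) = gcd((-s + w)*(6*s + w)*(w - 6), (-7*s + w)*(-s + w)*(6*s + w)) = 6*s^2 - 5*s*w - w^2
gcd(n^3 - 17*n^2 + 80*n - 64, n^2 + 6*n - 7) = n - 1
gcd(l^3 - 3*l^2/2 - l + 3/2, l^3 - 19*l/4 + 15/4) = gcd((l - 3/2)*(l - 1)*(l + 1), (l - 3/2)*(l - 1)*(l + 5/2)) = l^2 - 5*l/2 + 3/2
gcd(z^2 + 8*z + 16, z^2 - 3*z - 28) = z + 4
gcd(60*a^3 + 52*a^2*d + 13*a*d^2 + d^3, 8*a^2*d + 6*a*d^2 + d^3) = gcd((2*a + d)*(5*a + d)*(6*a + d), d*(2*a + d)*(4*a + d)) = 2*a + d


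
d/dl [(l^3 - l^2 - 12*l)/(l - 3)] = 2*(l^3 - 5*l^2 + 3*l + 18)/(l^2 - 6*l + 9)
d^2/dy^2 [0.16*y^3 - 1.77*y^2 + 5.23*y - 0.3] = 0.96*y - 3.54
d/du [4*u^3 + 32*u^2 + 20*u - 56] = 12*u^2 + 64*u + 20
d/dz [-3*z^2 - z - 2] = -6*z - 1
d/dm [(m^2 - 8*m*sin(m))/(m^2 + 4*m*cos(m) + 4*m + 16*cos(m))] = 2*(2*m^3*sin(m) - 4*m^3*cos(m) + 12*m^2*sin(m) - 14*m^2*cos(m) - 14*m^2 + 16*m*cos(m) - 64*m - 32*sin(2*m))/((m + 4)^2*(m + 4*cos(m))^2)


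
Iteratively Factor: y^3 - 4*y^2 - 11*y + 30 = (y + 3)*(y^2 - 7*y + 10) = (y - 2)*(y + 3)*(y - 5)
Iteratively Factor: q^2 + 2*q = (q)*(q + 2)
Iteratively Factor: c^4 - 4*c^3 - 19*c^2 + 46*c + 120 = (c + 2)*(c^3 - 6*c^2 - 7*c + 60) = (c - 5)*(c + 2)*(c^2 - c - 12) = (c - 5)*(c + 2)*(c + 3)*(c - 4)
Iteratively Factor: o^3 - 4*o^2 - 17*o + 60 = (o + 4)*(o^2 - 8*o + 15) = (o - 3)*(o + 4)*(o - 5)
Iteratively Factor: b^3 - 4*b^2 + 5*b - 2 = (b - 1)*(b^2 - 3*b + 2) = (b - 2)*(b - 1)*(b - 1)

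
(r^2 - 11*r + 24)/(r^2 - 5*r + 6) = (r - 8)/(r - 2)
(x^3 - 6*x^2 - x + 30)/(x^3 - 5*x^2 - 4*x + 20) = (x - 3)/(x - 2)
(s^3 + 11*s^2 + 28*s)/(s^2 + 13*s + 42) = s*(s + 4)/(s + 6)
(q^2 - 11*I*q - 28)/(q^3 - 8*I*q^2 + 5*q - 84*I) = 1/(q + 3*I)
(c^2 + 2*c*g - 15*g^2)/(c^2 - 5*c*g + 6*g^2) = (c + 5*g)/(c - 2*g)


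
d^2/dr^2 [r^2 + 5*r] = 2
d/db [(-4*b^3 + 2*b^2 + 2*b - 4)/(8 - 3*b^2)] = 2*(6*b^4 - 45*b^2 + 4*b + 8)/(9*b^4 - 48*b^2 + 64)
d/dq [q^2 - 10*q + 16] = 2*q - 10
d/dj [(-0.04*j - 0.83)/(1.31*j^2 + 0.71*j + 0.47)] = (0.0524*j^2 + 2.1746*j + 0.5705)/(1.7161*j^4 + 1.8602*j^3 + 1.7355*j^2 + 0.6674*j + 0.2209)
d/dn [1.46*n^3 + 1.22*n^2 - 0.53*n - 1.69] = 4.38*n^2 + 2.44*n - 0.53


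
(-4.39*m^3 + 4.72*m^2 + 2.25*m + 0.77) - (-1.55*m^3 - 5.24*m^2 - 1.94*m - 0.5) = -2.84*m^3 + 9.96*m^2 + 4.19*m + 1.27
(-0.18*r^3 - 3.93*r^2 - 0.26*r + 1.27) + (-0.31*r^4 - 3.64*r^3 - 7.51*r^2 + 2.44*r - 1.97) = -0.31*r^4 - 3.82*r^3 - 11.44*r^2 + 2.18*r - 0.7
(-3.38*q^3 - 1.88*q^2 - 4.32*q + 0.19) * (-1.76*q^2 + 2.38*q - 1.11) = 5.9488*q^5 - 4.7356*q^4 + 6.8806*q^3 - 8.5292*q^2 + 5.2474*q - 0.2109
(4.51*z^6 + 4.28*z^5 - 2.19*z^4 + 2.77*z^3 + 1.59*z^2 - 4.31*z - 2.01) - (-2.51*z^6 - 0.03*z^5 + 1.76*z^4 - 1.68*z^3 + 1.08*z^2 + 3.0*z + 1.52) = 7.02*z^6 + 4.31*z^5 - 3.95*z^4 + 4.45*z^3 + 0.51*z^2 - 7.31*z - 3.53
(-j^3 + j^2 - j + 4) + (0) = -j^3 + j^2 - j + 4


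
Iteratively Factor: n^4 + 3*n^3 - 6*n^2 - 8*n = (n - 2)*(n^3 + 5*n^2 + 4*n) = (n - 2)*(n + 1)*(n^2 + 4*n) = n*(n - 2)*(n + 1)*(n + 4)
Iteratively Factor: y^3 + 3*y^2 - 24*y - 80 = (y + 4)*(y^2 - y - 20) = (y - 5)*(y + 4)*(y + 4)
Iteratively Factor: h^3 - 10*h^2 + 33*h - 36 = (h - 4)*(h^2 - 6*h + 9) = (h - 4)*(h - 3)*(h - 3)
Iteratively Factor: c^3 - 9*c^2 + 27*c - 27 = (c - 3)*(c^2 - 6*c + 9) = (c - 3)^2*(c - 3)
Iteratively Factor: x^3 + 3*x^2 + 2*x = (x + 1)*(x^2 + 2*x) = (x + 1)*(x + 2)*(x)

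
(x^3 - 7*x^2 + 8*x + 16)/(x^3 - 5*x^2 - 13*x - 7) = (x^2 - 8*x + 16)/(x^2 - 6*x - 7)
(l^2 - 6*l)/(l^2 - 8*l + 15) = l*(l - 6)/(l^2 - 8*l + 15)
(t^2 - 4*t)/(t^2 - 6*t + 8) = t/(t - 2)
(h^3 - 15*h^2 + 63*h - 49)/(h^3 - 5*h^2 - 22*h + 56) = (h^2 - 8*h + 7)/(h^2 + 2*h - 8)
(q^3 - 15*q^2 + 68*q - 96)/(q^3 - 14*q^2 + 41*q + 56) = (q^2 - 7*q + 12)/(q^2 - 6*q - 7)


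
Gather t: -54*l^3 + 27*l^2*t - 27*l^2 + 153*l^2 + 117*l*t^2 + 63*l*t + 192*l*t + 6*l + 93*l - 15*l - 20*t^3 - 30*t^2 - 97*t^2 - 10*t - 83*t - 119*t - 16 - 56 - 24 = -54*l^3 + 126*l^2 + 84*l - 20*t^3 + t^2*(117*l - 127) + t*(27*l^2 + 255*l - 212) - 96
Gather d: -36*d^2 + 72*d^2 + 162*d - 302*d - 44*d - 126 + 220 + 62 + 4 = 36*d^2 - 184*d + 160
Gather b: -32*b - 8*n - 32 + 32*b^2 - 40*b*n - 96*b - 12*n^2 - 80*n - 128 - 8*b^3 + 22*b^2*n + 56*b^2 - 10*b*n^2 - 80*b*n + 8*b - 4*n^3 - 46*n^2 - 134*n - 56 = -8*b^3 + b^2*(22*n + 88) + b*(-10*n^2 - 120*n - 120) - 4*n^3 - 58*n^2 - 222*n - 216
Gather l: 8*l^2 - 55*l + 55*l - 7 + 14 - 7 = 8*l^2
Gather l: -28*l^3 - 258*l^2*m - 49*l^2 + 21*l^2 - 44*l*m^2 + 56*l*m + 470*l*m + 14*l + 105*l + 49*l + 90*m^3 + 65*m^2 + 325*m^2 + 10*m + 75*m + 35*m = -28*l^3 + l^2*(-258*m - 28) + l*(-44*m^2 + 526*m + 168) + 90*m^3 + 390*m^2 + 120*m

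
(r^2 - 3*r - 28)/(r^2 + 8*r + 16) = (r - 7)/(r + 4)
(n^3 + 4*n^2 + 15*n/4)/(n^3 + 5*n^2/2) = (n + 3/2)/n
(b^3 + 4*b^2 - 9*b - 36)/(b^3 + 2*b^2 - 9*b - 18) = (b + 4)/(b + 2)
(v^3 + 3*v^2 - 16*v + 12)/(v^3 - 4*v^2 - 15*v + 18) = (v^2 + 4*v - 12)/(v^2 - 3*v - 18)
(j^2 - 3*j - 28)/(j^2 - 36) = (j^2 - 3*j - 28)/(j^2 - 36)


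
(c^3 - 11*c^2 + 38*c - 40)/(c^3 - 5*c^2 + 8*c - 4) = (c^2 - 9*c + 20)/(c^2 - 3*c + 2)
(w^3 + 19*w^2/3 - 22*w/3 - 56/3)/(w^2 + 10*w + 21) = (3*w^2 - 2*w - 8)/(3*(w + 3))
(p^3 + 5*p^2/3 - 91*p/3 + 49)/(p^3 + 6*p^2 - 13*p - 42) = (p - 7/3)/(p + 2)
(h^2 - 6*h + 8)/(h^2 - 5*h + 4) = (h - 2)/(h - 1)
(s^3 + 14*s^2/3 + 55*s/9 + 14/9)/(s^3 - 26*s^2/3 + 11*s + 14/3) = (3*s^2 + 13*s + 14)/(3*(s^2 - 9*s + 14))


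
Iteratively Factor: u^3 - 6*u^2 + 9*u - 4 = (u - 1)*(u^2 - 5*u + 4) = (u - 4)*(u - 1)*(u - 1)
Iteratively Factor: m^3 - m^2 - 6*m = (m - 3)*(m^2 + 2*m) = m*(m - 3)*(m + 2)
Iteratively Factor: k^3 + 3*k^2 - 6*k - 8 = (k + 4)*(k^2 - k - 2) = (k + 1)*(k + 4)*(k - 2)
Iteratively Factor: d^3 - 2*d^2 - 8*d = (d + 2)*(d^2 - 4*d) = d*(d + 2)*(d - 4)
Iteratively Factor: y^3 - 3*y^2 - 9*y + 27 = (y - 3)*(y^2 - 9) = (y - 3)*(y + 3)*(y - 3)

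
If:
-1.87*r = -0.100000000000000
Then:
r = 0.05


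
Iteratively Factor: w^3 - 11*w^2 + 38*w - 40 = (w - 5)*(w^2 - 6*w + 8) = (w - 5)*(w - 2)*(w - 4)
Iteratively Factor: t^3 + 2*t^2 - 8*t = (t - 2)*(t^2 + 4*t) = (t - 2)*(t + 4)*(t)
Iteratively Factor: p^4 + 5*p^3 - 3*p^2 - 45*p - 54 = (p - 3)*(p^3 + 8*p^2 + 21*p + 18) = (p - 3)*(p + 2)*(p^2 + 6*p + 9) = (p - 3)*(p + 2)*(p + 3)*(p + 3)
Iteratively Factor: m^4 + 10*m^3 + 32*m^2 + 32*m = (m + 2)*(m^3 + 8*m^2 + 16*m) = (m + 2)*(m + 4)*(m^2 + 4*m) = m*(m + 2)*(m + 4)*(m + 4)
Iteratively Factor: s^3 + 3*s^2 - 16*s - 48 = (s + 4)*(s^2 - s - 12) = (s + 3)*(s + 4)*(s - 4)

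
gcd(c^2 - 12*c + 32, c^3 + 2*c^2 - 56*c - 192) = c - 8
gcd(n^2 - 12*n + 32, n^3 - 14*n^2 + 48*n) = n - 8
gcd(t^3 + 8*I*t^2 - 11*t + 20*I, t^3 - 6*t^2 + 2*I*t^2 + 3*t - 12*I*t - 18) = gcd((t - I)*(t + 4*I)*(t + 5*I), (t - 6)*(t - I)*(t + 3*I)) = t - I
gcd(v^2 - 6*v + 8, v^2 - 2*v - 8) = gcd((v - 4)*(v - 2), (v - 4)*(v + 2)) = v - 4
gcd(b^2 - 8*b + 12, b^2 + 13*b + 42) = 1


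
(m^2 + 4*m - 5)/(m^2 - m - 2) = (-m^2 - 4*m + 5)/(-m^2 + m + 2)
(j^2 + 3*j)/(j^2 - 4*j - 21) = j/(j - 7)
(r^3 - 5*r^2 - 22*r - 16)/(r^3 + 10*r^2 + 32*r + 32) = (r^2 - 7*r - 8)/(r^2 + 8*r + 16)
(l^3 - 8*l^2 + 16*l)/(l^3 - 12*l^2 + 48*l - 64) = l/(l - 4)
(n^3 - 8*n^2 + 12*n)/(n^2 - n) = (n^2 - 8*n + 12)/(n - 1)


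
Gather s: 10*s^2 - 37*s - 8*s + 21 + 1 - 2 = 10*s^2 - 45*s + 20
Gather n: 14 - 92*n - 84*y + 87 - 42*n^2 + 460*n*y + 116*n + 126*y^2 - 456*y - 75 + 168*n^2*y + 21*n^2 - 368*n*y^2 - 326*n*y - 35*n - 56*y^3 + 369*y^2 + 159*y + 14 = n^2*(168*y - 21) + n*(-368*y^2 + 134*y - 11) - 56*y^3 + 495*y^2 - 381*y + 40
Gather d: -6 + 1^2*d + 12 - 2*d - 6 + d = 0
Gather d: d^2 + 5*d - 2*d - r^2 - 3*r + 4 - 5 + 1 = d^2 + 3*d - r^2 - 3*r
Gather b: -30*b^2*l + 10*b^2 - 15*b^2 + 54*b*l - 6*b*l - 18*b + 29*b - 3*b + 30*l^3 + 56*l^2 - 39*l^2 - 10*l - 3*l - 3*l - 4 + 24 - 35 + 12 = b^2*(-30*l - 5) + b*(48*l + 8) + 30*l^3 + 17*l^2 - 16*l - 3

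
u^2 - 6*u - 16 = (u - 8)*(u + 2)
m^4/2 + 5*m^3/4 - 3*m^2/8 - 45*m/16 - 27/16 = (m/2 + 1/2)*(m - 3/2)*(m + 3/2)^2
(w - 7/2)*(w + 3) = w^2 - w/2 - 21/2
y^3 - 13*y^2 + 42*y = y*(y - 7)*(y - 6)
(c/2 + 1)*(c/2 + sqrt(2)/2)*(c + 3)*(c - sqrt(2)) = c^4/4 + 5*c^3/4 + c^2 - 5*c/2 - 3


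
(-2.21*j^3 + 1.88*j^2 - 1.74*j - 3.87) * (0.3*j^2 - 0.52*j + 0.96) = -0.663*j^5 + 1.7132*j^4 - 3.6212*j^3 + 1.5486*j^2 + 0.342*j - 3.7152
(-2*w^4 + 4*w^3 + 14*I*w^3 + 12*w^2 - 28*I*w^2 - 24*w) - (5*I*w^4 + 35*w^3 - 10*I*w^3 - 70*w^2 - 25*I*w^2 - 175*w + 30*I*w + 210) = -2*w^4 - 5*I*w^4 - 31*w^3 + 24*I*w^3 + 82*w^2 - 3*I*w^2 + 151*w - 30*I*w - 210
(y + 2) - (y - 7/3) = 13/3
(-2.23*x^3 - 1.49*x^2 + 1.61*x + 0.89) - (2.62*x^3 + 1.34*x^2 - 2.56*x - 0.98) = -4.85*x^3 - 2.83*x^2 + 4.17*x + 1.87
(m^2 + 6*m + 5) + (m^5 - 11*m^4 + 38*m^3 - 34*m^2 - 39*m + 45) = m^5 - 11*m^4 + 38*m^3 - 33*m^2 - 33*m + 50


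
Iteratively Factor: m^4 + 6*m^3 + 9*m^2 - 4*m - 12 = (m + 3)*(m^3 + 3*m^2 - 4) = (m + 2)*(m + 3)*(m^2 + m - 2) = (m - 1)*(m + 2)*(m + 3)*(m + 2)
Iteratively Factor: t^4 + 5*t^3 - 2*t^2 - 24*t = (t + 3)*(t^3 + 2*t^2 - 8*t) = (t - 2)*(t + 3)*(t^2 + 4*t) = t*(t - 2)*(t + 3)*(t + 4)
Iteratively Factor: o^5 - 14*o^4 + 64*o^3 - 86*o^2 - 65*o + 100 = (o + 1)*(o^4 - 15*o^3 + 79*o^2 - 165*o + 100) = (o - 1)*(o + 1)*(o^3 - 14*o^2 + 65*o - 100) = (o - 5)*(o - 1)*(o + 1)*(o^2 - 9*o + 20) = (o - 5)^2*(o - 1)*(o + 1)*(o - 4)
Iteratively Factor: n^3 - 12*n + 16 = (n + 4)*(n^2 - 4*n + 4) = (n - 2)*(n + 4)*(n - 2)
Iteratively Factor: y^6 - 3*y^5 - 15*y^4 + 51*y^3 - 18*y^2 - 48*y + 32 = (y - 1)*(y^5 - 2*y^4 - 17*y^3 + 34*y^2 + 16*y - 32) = (y - 2)*(y - 1)*(y^4 - 17*y^2 + 16) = (y - 2)*(y - 1)^2*(y^3 + y^2 - 16*y - 16) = (y - 2)*(y - 1)^2*(y + 4)*(y^2 - 3*y - 4) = (y - 2)*(y - 1)^2*(y + 1)*(y + 4)*(y - 4)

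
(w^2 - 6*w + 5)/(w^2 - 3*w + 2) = (w - 5)/(w - 2)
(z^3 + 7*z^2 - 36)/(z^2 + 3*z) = z + 4 - 12/z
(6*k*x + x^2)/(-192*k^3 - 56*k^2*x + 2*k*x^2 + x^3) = x/(-32*k^2 - 4*k*x + x^2)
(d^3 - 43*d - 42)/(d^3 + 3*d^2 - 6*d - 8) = (d^2 - d - 42)/(d^2 + 2*d - 8)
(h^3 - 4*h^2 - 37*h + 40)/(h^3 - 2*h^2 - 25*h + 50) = (h^2 - 9*h + 8)/(h^2 - 7*h + 10)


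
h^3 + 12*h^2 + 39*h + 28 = (h + 1)*(h + 4)*(h + 7)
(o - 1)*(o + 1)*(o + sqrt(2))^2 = o^4 + 2*sqrt(2)*o^3 + o^2 - 2*sqrt(2)*o - 2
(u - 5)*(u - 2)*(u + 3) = u^3 - 4*u^2 - 11*u + 30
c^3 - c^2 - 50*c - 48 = (c - 8)*(c + 1)*(c + 6)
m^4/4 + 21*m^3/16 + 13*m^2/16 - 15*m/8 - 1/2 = (m/4 + 1)*(m - 1)*(m + 1/4)*(m + 2)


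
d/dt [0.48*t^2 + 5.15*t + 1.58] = 0.96*t + 5.15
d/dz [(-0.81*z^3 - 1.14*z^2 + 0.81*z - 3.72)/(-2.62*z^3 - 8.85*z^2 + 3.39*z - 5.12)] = (4.1817*z^4 - 1.2474*z^3 - 13.4937*z^2 - 54.1704*z + 8.4636)/(6.8644*z^6 + 46.374*z^5 + 60.5589*z^4 - 33.1742*z^3 + 102.1161*z^2 - 34.7136*z + 26.2144)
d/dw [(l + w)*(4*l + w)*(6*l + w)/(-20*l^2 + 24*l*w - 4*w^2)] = (-314*l^4 - 62*l^3*w + 85*l^2*w^2 + 12*l*w^3 - w^4)/(4*(25*l^4 - 60*l^3*w + 46*l^2*w^2 - 12*l*w^3 + w^4))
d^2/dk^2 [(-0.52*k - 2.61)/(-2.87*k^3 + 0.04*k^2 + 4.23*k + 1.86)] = (25.699128*k^5 + 257.621532*k^4 + 7.83331999999999*k^3 - 156.778542*k^2 + 86.013756*k + 84.830058)/(23.639903*k^9 - 0.988428*k^8 - 104.512485*k^7 - 43.048342*k^6 + 155.318733*k^5 + 133.32744*k^4 - 47.788083*k^3 - 100.257534*k^2 - 43.902324*k - 6.434856)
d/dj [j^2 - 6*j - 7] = 2*j - 6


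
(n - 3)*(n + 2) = n^2 - n - 6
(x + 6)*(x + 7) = x^2 + 13*x + 42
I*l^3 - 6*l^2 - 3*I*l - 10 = (l + 2*I)*(l + 5*I)*(I*l + 1)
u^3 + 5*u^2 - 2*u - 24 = (u - 2)*(u + 3)*(u + 4)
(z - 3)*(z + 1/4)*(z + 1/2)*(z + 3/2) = z^4 - 3*z^3/4 - 11*z^2/2 - 57*z/16 - 9/16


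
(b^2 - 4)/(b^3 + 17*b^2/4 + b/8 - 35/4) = 8*(b - 2)/(8*b^2 + 18*b - 35)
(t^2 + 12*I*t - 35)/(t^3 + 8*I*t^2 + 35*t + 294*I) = (t + 5*I)/(t^2 + I*t + 42)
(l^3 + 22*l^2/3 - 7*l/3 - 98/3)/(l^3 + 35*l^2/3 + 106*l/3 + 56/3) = (3*l^2 + l - 14)/(3*l^2 + 14*l + 8)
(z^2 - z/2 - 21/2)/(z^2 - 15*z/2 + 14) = (z + 3)/(z - 4)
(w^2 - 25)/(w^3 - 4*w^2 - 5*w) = (w + 5)/(w*(w + 1))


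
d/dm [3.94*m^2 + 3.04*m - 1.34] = 7.88*m + 3.04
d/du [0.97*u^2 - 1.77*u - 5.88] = 1.94*u - 1.77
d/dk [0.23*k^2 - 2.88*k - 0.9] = 0.46*k - 2.88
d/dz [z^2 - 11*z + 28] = 2*z - 11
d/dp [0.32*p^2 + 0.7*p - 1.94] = 0.64*p + 0.7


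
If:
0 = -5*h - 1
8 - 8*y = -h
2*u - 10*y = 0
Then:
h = -1/5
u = 39/8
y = 39/40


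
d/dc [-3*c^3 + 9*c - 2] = 9 - 9*c^2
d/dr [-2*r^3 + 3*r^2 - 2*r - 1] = -6*r^2 + 6*r - 2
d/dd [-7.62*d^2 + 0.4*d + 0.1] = 0.4 - 15.24*d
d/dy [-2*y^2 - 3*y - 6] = -4*y - 3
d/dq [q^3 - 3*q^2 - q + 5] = 3*q^2 - 6*q - 1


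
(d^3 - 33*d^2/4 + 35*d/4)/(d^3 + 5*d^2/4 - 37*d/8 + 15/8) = 2*d*(d - 7)/(2*d^2 + 5*d - 3)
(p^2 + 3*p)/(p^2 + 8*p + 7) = p*(p + 3)/(p^2 + 8*p + 7)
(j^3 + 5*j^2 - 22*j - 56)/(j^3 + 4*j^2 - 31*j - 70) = (j - 4)/(j - 5)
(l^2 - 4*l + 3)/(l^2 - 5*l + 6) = (l - 1)/(l - 2)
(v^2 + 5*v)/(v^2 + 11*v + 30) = v/(v + 6)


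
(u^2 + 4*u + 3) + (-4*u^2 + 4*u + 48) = -3*u^2 + 8*u + 51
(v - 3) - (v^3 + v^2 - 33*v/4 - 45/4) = -v^3 - v^2 + 37*v/4 + 33/4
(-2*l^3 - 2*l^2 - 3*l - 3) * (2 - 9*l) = 18*l^4 + 14*l^3 + 23*l^2 + 21*l - 6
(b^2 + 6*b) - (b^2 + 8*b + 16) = -2*b - 16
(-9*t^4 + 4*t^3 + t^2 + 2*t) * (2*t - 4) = -18*t^5 + 44*t^4 - 14*t^3 - 8*t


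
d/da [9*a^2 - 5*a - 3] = 18*a - 5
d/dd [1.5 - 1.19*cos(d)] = 1.19*sin(d)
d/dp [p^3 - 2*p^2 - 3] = p*(3*p - 4)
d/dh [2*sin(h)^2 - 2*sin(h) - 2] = 2*sin(2*h) - 2*cos(h)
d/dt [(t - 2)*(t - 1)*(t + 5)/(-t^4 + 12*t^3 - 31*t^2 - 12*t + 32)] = (t^4 + 6*t^3 - 83*t^2 + 156*t - 296)/(t^6 - 22*t^5 + 161*t^4 - 376*t^3 - 304*t^2 + 1280*t + 1024)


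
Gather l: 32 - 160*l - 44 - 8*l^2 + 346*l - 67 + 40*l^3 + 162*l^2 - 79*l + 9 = 40*l^3 + 154*l^2 + 107*l - 70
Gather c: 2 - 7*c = 2 - 7*c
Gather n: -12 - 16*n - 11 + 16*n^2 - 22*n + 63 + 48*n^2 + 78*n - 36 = 64*n^2 + 40*n + 4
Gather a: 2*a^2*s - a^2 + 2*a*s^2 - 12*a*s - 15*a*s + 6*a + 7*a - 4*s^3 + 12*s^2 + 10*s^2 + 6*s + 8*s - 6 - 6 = a^2*(2*s - 1) + a*(2*s^2 - 27*s + 13) - 4*s^3 + 22*s^2 + 14*s - 12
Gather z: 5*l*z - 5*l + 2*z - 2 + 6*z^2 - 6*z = -5*l + 6*z^2 + z*(5*l - 4) - 2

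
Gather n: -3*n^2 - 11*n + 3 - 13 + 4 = -3*n^2 - 11*n - 6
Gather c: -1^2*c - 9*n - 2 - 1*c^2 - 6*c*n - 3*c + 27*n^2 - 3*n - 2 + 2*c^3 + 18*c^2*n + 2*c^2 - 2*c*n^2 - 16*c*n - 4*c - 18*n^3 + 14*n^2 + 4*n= 2*c^3 + c^2*(18*n + 1) + c*(-2*n^2 - 22*n - 8) - 18*n^3 + 41*n^2 - 8*n - 4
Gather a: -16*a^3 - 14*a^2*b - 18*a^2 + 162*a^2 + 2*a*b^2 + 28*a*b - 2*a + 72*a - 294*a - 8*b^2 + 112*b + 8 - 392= -16*a^3 + a^2*(144 - 14*b) + a*(2*b^2 + 28*b - 224) - 8*b^2 + 112*b - 384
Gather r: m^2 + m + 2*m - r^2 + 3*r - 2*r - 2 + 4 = m^2 + 3*m - r^2 + r + 2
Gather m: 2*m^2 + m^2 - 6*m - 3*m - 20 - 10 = 3*m^2 - 9*m - 30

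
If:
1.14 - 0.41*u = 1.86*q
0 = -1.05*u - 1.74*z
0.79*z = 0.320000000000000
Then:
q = 0.76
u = -0.67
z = 0.41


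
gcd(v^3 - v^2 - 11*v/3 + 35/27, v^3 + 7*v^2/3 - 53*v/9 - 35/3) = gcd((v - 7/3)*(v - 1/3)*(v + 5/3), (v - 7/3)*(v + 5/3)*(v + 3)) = v^2 - 2*v/3 - 35/9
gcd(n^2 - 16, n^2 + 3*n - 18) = 1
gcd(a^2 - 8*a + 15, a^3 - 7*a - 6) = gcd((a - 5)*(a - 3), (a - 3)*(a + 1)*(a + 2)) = a - 3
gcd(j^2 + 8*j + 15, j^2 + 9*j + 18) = j + 3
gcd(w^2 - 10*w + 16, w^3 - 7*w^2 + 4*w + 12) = w - 2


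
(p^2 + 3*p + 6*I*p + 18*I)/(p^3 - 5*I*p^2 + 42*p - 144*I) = (p + 3)/(p^2 - 11*I*p - 24)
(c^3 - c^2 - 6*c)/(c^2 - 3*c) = c + 2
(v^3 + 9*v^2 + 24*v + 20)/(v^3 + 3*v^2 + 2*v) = (v^2 + 7*v + 10)/(v*(v + 1))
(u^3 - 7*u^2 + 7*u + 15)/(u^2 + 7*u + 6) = (u^2 - 8*u + 15)/(u + 6)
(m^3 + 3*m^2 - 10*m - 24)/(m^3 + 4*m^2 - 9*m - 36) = (m + 2)/(m + 3)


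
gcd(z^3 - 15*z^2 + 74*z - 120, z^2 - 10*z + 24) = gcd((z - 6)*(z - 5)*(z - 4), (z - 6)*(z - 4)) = z^2 - 10*z + 24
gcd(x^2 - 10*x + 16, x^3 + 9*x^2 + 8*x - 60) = x - 2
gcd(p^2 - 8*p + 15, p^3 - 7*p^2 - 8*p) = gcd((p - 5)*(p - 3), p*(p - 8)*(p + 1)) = 1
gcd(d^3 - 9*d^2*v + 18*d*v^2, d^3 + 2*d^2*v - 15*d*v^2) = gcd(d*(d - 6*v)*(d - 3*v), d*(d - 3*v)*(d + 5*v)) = -d^2 + 3*d*v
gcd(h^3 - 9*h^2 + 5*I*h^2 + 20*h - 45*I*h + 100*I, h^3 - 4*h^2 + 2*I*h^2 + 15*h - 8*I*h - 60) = h^2 + h*(-4 + 5*I) - 20*I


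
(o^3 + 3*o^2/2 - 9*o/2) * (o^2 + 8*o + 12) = o^5 + 19*o^4/2 + 39*o^3/2 - 18*o^2 - 54*o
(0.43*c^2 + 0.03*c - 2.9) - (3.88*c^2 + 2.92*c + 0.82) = -3.45*c^2 - 2.89*c - 3.72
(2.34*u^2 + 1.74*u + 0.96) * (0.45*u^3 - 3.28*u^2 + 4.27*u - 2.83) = 1.053*u^5 - 6.8922*u^4 + 4.7166*u^3 - 2.3412*u^2 - 0.825*u - 2.7168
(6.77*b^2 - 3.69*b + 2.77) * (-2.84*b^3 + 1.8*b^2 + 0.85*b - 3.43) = -19.2268*b^5 + 22.6656*b^4 - 8.7543*b^3 - 21.3716*b^2 + 15.0112*b - 9.5011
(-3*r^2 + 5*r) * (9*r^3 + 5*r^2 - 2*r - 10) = -27*r^5 + 30*r^4 + 31*r^3 + 20*r^2 - 50*r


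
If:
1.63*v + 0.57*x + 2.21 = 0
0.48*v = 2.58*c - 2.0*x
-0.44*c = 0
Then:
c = 0.00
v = -1.48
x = 0.36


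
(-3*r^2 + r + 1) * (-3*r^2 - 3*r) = 9*r^4 + 6*r^3 - 6*r^2 - 3*r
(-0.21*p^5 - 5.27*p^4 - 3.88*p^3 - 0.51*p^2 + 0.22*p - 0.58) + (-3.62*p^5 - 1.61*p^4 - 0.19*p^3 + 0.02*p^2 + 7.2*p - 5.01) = -3.83*p^5 - 6.88*p^4 - 4.07*p^3 - 0.49*p^2 + 7.42*p - 5.59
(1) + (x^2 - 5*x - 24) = x^2 - 5*x - 23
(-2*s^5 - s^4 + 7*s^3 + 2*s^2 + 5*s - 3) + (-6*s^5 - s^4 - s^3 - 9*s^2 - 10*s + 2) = -8*s^5 - 2*s^4 + 6*s^3 - 7*s^2 - 5*s - 1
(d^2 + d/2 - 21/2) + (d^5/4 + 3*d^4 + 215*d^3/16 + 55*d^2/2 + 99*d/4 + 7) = d^5/4 + 3*d^4 + 215*d^3/16 + 57*d^2/2 + 101*d/4 - 7/2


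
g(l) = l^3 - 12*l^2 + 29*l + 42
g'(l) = 3*l^2 - 24*l + 29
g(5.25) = 8.20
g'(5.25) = -14.31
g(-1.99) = -71.11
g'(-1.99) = 88.64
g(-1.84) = -58.22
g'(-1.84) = 83.32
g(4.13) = 27.53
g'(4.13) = -18.95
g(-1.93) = -65.86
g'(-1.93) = 86.49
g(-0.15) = 37.38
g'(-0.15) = 32.67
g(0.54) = 54.32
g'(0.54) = 16.91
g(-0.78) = 11.60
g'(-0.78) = 49.55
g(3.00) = 48.00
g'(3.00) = -16.00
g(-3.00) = -180.00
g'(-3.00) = 128.00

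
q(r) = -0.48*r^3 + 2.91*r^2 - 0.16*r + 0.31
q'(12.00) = -137.68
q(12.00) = -412.01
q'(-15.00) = -411.46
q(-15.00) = 2277.46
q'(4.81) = -5.48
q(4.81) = 13.45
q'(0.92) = 3.98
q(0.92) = 2.25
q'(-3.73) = -41.90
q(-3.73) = 66.30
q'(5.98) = -16.85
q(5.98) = 0.77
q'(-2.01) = -17.68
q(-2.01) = 16.29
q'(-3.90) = -44.76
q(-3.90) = 73.67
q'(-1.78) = -15.08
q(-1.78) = 12.52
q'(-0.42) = -2.86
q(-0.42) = 0.93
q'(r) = -1.44*r^2 + 5.82*r - 0.16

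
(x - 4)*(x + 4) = x^2 - 16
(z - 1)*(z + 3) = z^2 + 2*z - 3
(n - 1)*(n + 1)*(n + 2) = n^3 + 2*n^2 - n - 2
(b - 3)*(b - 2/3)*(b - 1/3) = b^3 - 4*b^2 + 29*b/9 - 2/3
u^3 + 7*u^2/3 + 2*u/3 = u*(u + 1/3)*(u + 2)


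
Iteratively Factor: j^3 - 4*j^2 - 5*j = (j - 5)*(j^2 + j) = j*(j - 5)*(j + 1)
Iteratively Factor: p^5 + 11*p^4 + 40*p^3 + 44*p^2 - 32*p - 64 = (p - 1)*(p^4 + 12*p^3 + 52*p^2 + 96*p + 64) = (p - 1)*(p + 2)*(p^3 + 10*p^2 + 32*p + 32) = (p - 1)*(p + 2)*(p + 4)*(p^2 + 6*p + 8) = (p - 1)*(p + 2)^2*(p + 4)*(p + 4)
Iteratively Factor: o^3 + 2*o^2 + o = (o + 1)*(o^2 + o) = o*(o + 1)*(o + 1)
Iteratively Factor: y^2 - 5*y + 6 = (y - 3)*(y - 2)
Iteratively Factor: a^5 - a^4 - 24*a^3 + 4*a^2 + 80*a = (a + 2)*(a^4 - 3*a^3 - 18*a^2 + 40*a) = (a - 2)*(a + 2)*(a^3 - a^2 - 20*a) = (a - 5)*(a - 2)*(a + 2)*(a^2 + 4*a) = a*(a - 5)*(a - 2)*(a + 2)*(a + 4)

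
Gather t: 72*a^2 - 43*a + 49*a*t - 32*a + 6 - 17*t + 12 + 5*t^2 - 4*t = 72*a^2 - 75*a + 5*t^2 + t*(49*a - 21) + 18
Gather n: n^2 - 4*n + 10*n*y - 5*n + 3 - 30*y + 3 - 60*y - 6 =n^2 + n*(10*y - 9) - 90*y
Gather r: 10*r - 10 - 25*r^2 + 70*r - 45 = -25*r^2 + 80*r - 55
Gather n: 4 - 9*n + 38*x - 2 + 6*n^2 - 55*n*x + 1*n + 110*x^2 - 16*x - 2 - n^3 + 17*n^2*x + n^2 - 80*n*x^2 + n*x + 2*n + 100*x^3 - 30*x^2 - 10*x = -n^3 + n^2*(17*x + 7) + n*(-80*x^2 - 54*x - 6) + 100*x^3 + 80*x^2 + 12*x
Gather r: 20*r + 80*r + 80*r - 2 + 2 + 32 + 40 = 180*r + 72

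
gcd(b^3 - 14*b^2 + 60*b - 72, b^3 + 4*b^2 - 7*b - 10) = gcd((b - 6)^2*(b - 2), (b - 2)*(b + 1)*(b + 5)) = b - 2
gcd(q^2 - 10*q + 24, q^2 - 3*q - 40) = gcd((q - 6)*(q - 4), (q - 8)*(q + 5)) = 1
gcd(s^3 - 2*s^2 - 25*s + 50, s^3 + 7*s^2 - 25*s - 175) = s^2 - 25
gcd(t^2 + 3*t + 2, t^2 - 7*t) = 1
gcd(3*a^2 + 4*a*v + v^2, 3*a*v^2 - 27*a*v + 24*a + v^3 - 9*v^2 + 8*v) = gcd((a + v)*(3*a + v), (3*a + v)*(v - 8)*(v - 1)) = 3*a + v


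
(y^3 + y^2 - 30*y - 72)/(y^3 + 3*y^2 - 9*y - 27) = (y^2 - 2*y - 24)/(y^2 - 9)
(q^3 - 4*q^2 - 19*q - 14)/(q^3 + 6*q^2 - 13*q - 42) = (q^2 - 6*q - 7)/(q^2 + 4*q - 21)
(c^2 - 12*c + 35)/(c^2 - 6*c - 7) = (c - 5)/(c + 1)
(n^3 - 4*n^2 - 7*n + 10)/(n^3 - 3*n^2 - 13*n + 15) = (n + 2)/(n + 3)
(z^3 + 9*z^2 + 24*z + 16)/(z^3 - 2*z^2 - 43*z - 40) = (z^2 + 8*z + 16)/(z^2 - 3*z - 40)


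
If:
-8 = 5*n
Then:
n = -8/5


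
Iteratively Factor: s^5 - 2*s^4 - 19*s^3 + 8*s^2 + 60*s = (s - 5)*(s^4 + 3*s^3 - 4*s^2 - 12*s) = s*(s - 5)*(s^3 + 3*s^2 - 4*s - 12) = s*(s - 5)*(s + 2)*(s^2 + s - 6) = s*(s - 5)*(s + 2)*(s + 3)*(s - 2)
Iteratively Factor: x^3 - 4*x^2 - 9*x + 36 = (x - 4)*(x^2 - 9) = (x - 4)*(x + 3)*(x - 3)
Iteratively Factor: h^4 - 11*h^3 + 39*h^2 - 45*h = (h - 5)*(h^3 - 6*h^2 + 9*h) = (h - 5)*(h - 3)*(h^2 - 3*h) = h*(h - 5)*(h - 3)*(h - 3)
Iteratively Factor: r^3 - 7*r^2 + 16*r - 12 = (r - 2)*(r^2 - 5*r + 6) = (r - 2)^2*(r - 3)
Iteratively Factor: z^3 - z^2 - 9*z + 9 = (z - 3)*(z^2 + 2*z - 3) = (z - 3)*(z + 3)*(z - 1)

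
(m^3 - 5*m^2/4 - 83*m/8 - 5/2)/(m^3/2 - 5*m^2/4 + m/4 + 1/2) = (8*m^3 - 10*m^2 - 83*m - 20)/(2*(2*m^3 - 5*m^2 + m + 2))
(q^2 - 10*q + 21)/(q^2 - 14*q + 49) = (q - 3)/(q - 7)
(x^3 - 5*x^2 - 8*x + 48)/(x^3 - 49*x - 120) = (x^2 - 8*x + 16)/(x^2 - 3*x - 40)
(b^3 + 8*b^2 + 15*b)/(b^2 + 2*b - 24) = b*(b^2 + 8*b + 15)/(b^2 + 2*b - 24)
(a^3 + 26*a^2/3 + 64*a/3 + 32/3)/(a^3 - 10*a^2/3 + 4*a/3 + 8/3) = (a^2 + 8*a + 16)/(a^2 - 4*a + 4)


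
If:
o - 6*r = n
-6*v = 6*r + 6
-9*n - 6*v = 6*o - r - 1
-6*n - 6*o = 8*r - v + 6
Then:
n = 518/327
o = -616/327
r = -63/109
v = -46/109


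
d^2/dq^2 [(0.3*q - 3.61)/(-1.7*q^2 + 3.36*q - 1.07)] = (-(0.3*q - 3.61)*(3.4*q - 3.36)*(6.8*q - 6.72) + (3.06*q - 14.29)*(1.7*q^2 - 3.36*q + 1.07))/(1.7*q^2 - 3.36*q + 1.07)^3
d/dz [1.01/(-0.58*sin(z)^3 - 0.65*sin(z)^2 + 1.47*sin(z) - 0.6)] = (1.7574*sin(z)^2 + 1.313*sin(z) - 1.4847)*cos(z)/(0.58*sin(z)^3 + 0.65*sin(z)^2 - 1.47*sin(z) + 0.6)^2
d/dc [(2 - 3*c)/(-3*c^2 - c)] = (-9*c^2 + 12*c + 2)/(c^2*(9*c^2 + 6*c + 1))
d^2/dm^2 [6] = 0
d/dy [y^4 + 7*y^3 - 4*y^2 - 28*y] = 4*y^3 + 21*y^2 - 8*y - 28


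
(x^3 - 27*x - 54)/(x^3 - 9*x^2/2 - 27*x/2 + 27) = 2*(x + 3)/(2*x - 3)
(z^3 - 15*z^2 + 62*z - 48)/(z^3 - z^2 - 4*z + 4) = (z^2 - 14*z + 48)/(z^2 - 4)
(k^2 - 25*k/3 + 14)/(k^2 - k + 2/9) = 3*(3*k^2 - 25*k + 42)/(9*k^2 - 9*k + 2)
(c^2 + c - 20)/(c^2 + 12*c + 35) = (c - 4)/(c + 7)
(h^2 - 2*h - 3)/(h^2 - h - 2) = (h - 3)/(h - 2)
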